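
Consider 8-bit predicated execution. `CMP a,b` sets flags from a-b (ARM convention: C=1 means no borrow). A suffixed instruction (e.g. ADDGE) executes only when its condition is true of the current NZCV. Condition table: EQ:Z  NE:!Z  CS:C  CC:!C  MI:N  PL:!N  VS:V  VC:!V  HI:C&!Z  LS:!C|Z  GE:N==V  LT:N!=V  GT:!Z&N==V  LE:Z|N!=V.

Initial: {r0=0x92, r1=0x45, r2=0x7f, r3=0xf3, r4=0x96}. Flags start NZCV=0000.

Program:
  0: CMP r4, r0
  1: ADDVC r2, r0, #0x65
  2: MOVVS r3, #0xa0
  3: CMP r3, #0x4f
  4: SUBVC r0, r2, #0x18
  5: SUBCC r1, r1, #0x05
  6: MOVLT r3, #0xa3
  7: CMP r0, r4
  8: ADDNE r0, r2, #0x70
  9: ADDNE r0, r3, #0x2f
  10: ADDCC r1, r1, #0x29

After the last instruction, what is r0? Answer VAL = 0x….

[0] flags=0010 → (cmp)
[1] flags=0010 VC?T → r2=0xf7
[2] flags=0010 VS?F → skip
[3] flags=1010 → (cmp)
[4] flags=1010 VC?T → r0=0xdf
[5] flags=1010 CC?F → skip
[6] flags=1010 LT?T → r3=0xa3
[7] flags=0010 → (cmp)
[8] flags=0010 NE?T → r0=0x67
[9] flags=0010 NE?T → r0=0xd2
[10] flags=0010 CC?F → skip

VAL = 0xd2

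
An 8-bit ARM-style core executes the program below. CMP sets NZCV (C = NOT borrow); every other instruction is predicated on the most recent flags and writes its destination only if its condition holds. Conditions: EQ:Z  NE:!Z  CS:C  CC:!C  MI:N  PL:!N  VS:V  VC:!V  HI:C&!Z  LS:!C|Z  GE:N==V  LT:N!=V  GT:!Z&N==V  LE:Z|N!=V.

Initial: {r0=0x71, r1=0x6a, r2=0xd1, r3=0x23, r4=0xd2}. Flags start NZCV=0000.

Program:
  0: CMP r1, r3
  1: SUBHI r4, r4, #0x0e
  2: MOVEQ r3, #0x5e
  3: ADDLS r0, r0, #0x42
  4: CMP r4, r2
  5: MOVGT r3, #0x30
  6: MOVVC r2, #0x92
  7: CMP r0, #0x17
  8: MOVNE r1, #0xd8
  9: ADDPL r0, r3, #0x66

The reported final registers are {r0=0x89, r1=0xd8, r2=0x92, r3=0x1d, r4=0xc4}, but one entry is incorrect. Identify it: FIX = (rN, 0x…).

[0] flags=0010 → (cmp)
[1] flags=0010 HI?T → r4=0xc4
[2] flags=0010 EQ?F → skip
[3] flags=0010 LS?F → skip
[4] flags=1000 → (cmp)
[5] flags=1000 GT?F → skip
[6] flags=1000 VC?T → r2=0x92
[7] flags=0010 → (cmp)
[8] flags=0010 NE?T → r1=0xd8
[9] flags=0010 PL?T → r0=0x89

FIX = (r3, 0x23)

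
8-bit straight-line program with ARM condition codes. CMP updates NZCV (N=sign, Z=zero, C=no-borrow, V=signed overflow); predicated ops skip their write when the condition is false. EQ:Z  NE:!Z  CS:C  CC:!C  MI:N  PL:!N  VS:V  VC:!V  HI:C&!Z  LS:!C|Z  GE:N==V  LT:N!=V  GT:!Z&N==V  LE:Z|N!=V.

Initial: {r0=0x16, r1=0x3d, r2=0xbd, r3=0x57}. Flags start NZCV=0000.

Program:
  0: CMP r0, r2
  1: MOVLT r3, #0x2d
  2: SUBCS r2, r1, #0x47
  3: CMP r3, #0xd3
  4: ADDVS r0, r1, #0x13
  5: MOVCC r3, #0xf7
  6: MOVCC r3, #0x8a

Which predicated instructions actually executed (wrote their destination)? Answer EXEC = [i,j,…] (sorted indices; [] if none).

0: ✓ CMP  NZCV=0000
1: · MOVLT
2: · SUBCS
3: ✓ CMP  NZCV=1001
4: ✓ ADDVS  r0←0x50
5: ✓ MOVCC  r3←0xf7
6: ✓ MOVCC  r3←0x8a

EXEC = [4,5,6]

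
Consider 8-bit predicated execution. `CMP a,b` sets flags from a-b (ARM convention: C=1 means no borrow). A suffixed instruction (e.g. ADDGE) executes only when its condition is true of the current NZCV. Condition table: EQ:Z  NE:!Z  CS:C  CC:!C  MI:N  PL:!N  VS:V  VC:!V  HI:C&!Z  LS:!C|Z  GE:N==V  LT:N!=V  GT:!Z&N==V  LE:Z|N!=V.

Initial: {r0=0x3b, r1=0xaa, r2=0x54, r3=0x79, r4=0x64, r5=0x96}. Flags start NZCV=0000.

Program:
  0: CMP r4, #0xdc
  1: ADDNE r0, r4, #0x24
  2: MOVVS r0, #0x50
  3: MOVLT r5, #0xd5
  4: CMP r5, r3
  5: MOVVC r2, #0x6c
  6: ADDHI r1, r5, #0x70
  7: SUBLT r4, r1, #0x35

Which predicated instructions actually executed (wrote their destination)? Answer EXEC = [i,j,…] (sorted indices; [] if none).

EXEC = [1,2,6,7]

[0] flags=1001 → (cmp)
[1] flags=1001 NE?T → r0=0x88
[2] flags=1001 VS?T → r0=0x50
[3] flags=1001 LT?F → skip
[4] flags=0011 → (cmp)
[5] flags=0011 VC?F → skip
[6] flags=0011 HI?T → r1=0x06
[7] flags=0011 LT?T → r4=0xd1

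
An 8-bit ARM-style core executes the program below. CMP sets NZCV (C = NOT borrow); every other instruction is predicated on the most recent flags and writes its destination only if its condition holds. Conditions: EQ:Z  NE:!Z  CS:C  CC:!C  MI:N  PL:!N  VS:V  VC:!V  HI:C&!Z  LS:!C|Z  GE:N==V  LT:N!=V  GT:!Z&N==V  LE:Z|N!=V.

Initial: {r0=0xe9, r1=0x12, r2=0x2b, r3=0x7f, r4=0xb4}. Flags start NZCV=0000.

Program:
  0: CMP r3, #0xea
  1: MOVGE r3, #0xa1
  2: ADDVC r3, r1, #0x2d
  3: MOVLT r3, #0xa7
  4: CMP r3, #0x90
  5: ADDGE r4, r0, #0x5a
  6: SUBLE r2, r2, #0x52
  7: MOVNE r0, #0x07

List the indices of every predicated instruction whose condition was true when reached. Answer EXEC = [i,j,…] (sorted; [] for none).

0: ✓ CMP  NZCV=1001
1: ✓ MOVGE  r3←0xa1
2: · ADDVC
3: · MOVLT
4: ✓ CMP  NZCV=0010
5: ✓ ADDGE  r4←0x43
6: · SUBLE
7: ✓ MOVNE  r0←0x07

EXEC = [1,5,7]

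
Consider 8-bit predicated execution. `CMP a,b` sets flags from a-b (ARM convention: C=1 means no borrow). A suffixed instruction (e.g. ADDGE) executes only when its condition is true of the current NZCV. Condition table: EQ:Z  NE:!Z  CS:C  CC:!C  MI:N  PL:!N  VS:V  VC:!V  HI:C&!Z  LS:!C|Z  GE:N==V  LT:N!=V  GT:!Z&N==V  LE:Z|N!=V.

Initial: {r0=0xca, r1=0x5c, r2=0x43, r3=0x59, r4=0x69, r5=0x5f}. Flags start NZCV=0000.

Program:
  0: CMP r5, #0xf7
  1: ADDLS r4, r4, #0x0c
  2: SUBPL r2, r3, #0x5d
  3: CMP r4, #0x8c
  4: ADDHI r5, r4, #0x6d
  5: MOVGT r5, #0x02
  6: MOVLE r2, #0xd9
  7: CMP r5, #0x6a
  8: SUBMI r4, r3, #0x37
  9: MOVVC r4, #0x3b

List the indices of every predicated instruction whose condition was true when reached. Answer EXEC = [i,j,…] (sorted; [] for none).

EXEC = [1,2,5,8,9]

0: ✓ CMP  NZCV=0000
1: ✓ ADDLS  r4←0x75
2: ✓ SUBPL  r2←0xfc
3: ✓ CMP  NZCV=1001
4: · ADDHI
5: ✓ MOVGT  r5←0x02
6: · MOVLE
7: ✓ CMP  NZCV=1000
8: ✓ SUBMI  r4←0x22
9: ✓ MOVVC  r4←0x3b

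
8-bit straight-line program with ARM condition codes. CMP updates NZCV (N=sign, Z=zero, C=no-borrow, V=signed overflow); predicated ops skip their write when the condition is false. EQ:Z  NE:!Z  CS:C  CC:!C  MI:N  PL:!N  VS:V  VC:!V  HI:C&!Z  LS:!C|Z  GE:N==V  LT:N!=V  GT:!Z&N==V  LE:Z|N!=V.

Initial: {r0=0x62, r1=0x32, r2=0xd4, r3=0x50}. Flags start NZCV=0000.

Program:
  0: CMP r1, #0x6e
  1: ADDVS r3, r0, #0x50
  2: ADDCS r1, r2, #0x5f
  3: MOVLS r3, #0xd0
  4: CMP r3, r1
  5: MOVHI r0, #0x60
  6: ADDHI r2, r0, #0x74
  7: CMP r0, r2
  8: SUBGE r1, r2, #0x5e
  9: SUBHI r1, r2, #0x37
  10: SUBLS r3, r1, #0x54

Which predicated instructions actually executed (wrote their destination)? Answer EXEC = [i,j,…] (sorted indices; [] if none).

EXEC = [3,5,6,8,10]

0: ✓ CMP  NZCV=1000
1: · ADDVS
2: · ADDCS
3: ✓ MOVLS  r3←0xd0
4: ✓ CMP  NZCV=1010
5: ✓ MOVHI  r0←0x60
6: ✓ ADDHI  r2←0xd4
7: ✓ CMP  NZCV=1001
8: ✓ SUBGE  r1←0x76
9: · SUBHI
10: ✓ SUBLS  r3←0x22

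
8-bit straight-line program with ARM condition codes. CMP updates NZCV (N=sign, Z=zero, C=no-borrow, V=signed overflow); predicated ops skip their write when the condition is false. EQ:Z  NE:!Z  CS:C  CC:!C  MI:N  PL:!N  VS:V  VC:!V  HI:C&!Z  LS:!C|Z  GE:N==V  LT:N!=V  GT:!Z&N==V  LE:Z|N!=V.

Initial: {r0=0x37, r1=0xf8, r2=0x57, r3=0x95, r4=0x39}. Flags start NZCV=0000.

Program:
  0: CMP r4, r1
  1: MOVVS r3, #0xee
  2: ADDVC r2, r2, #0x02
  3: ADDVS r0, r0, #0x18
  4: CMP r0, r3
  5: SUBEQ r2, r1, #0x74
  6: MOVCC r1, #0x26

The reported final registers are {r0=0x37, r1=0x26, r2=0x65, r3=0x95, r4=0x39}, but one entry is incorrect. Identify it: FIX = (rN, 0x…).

0: ✓ CMP  NZCV=0000
1: · MOVVS
2: ✓ ADDVC  r2←0x59
3: · ADDVS
4: ✓ CMP  NZCV=1001
5: · SUBEQ
6: ✓ MOVCC  r1←0x26

FIX = (r2, 0x59)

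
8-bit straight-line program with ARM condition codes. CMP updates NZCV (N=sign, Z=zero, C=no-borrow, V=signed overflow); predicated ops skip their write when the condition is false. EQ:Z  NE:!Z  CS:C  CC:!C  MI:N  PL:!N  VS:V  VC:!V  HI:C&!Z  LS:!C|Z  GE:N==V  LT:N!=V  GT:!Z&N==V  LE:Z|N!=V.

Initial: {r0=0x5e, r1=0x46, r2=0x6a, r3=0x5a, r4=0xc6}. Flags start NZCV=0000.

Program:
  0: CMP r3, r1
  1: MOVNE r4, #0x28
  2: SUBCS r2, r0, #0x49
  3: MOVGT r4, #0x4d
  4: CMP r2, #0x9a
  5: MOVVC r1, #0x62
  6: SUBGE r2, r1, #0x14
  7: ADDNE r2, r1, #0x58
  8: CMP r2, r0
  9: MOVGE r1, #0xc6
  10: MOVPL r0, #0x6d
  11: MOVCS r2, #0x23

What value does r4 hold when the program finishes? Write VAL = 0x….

VAL = 0x4d

0: ✓ CMP  NZCV=0010
1: ✓ MOVNE  r4←0x28
2: ✓ SUBCS  r2←0x15
3: ✓ MOVGT  r4←0x4d
4: ✓ CMP  NZCV=0000
5: ✓ MOVVC  r1←0x62
6: ✓ SUBGE  r2←0x4e
7: ✓ ADDNE  r2←0xba
8: ✓ CMP  NZCV=0011
9: · MOVGE
10: ✓ MOVPL  r0←0x6d
11: ✓ MOVCS  r2←0x23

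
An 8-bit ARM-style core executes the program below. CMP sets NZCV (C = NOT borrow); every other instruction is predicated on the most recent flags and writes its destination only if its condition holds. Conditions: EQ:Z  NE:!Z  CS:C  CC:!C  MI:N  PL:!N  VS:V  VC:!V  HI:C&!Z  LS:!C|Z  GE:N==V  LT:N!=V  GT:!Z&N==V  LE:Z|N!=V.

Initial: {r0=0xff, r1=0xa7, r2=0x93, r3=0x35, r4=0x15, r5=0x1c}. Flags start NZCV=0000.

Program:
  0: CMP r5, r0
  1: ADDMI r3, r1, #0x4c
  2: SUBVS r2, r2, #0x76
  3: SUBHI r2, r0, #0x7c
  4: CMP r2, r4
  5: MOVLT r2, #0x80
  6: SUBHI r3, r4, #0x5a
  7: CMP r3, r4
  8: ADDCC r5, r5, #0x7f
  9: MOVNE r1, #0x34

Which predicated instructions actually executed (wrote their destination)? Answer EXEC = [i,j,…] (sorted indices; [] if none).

0: ✓ CMP  NZCV=0000
1: · ADDMI
2: · SUBVS
3: · SUBHI
4: ✓ CMP  NZCV=0011
5: ✓ MOVLT  r2←0x80
6: ✓ SUBHI  r3←0xbb
7: ✓ CMP  NZCV=1010
8: · ADDCC
9: ✓ MOVNE  r1←0x34

EXEC = [5,6,9]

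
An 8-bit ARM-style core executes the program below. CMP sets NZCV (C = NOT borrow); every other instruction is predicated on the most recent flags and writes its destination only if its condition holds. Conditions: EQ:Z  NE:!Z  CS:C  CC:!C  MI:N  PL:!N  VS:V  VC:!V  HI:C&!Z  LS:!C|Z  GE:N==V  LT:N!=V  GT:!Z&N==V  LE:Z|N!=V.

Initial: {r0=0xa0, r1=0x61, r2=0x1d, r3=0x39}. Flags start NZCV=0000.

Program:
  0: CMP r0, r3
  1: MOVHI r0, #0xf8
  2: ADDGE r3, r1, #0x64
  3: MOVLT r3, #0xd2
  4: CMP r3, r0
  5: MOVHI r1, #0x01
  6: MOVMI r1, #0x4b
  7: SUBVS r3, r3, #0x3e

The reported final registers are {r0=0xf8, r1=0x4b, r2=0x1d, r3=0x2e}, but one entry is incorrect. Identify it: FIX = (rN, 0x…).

FIX = (r3, 0xd2)

0: ✓ CMP  NZCV=0011
1: ✓ MOVHI  r0←0xf8
2: · ADDGE
3: ✓ MOVLT  r3←0xd2
4: ✓ CMP  NZCV=1000
5: · MOVHI
6: ✓ MOVMI  r1←0x4b
7: · SUBVS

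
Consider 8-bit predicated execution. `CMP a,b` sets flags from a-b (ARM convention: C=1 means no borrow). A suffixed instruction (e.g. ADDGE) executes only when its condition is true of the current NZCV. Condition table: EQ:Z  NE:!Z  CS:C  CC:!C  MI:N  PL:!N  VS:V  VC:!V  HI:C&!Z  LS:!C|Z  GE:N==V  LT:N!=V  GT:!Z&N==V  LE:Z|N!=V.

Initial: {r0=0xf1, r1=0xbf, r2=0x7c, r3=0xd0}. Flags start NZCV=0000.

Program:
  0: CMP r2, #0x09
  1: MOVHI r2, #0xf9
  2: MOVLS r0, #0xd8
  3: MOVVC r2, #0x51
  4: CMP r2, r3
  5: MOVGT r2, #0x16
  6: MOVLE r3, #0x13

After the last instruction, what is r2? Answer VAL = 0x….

0: ✓ CMP  NZCV=0010
1: ✓ MOVHI  r2←0xf9
2: · MOVLS
3: ✓ MOVVC  r2←0x51
4: ✓ CMP  NZCV=1001
5: ✓ MOVGT  r2←0x16
6: · MOVLE

VAL = 0x16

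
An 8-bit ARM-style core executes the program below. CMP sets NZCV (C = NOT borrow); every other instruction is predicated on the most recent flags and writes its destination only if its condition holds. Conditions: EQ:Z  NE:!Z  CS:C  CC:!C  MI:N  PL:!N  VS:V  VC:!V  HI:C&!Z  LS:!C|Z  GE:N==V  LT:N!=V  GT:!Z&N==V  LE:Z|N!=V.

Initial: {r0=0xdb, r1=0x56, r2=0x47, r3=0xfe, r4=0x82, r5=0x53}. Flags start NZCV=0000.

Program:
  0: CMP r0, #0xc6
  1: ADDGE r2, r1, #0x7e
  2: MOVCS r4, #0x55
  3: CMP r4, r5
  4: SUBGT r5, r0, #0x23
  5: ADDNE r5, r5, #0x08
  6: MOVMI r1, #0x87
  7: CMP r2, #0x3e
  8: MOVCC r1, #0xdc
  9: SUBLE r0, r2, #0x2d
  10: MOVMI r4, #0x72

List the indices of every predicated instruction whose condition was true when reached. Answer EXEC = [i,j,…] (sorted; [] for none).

[0] flags=0010 → (cmp)
[1] flags=0010 GE?T → r2=0xd4
[2] flags=0010 CS?T → r4=0x55
[3] flags=0010 → (cmp)
[4] flags=0010 GT?T → r5=0xb8
[5] flags=0010 NE?T → r5=0xc0
[6] flags=0010 MI?F → skip
[7] flags=1010 → (cmp)
[8] flags=1010 CC?F → skip
[9] flags=1010 LE?T → r0=0xa7
[10] flags=1010 MI?T → r4=0x72

EXEC = [1,2,4,5,9,10]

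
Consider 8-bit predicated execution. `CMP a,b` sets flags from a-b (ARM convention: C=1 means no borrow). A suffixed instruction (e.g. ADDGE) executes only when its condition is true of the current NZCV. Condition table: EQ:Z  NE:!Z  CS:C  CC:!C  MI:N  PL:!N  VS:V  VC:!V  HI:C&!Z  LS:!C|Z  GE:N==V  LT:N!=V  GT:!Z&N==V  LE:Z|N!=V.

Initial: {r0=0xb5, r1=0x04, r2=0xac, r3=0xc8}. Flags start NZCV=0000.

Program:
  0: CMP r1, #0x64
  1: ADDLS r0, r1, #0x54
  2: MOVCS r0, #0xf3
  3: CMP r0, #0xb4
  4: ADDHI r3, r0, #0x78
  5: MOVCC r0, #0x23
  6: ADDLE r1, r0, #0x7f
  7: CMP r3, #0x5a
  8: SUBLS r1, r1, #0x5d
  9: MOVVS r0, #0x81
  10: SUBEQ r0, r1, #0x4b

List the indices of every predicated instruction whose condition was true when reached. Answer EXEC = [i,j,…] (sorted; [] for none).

EXEC = [1,5,9]

0: ✓ CMP  NZCV=1000
1: ✓ ADDLS  r0←0x58
2: · MOVCS
3: ✓ CMP  NZCV=1001
4: · ADDHI
5: ✓ MOVCC  r0←0x23
6: · ADDLE
7: ✓ CMP  NZCV=0011
8: · SUBLS
9: ✓ MOVVS  r0←0x81
10: · SUBEQ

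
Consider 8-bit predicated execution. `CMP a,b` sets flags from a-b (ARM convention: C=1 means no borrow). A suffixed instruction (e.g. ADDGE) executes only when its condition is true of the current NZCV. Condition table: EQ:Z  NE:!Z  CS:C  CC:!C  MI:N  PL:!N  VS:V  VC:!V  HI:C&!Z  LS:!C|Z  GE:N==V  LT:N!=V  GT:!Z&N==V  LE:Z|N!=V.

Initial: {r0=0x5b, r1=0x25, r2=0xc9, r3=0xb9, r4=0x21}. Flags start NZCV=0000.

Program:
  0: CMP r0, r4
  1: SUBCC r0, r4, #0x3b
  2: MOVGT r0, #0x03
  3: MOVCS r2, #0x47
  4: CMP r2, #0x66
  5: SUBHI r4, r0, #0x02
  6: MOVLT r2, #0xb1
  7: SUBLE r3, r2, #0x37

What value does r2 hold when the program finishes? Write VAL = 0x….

[0] flags=0010 → (cmp)
[1] flags=0010 CC?F → skip
[2] flags=0010 GT?T → r0=0x03
[3] flags=0010 CS?T → r2=0x47
[4] flags=1000 → (cmp)
[5] flags=1000 HI?F → skip
[6] flags=1000 LT?T → r2=0xb1
[7] flags=1000 LE?T → r3=0x7a

VAL = 0xb1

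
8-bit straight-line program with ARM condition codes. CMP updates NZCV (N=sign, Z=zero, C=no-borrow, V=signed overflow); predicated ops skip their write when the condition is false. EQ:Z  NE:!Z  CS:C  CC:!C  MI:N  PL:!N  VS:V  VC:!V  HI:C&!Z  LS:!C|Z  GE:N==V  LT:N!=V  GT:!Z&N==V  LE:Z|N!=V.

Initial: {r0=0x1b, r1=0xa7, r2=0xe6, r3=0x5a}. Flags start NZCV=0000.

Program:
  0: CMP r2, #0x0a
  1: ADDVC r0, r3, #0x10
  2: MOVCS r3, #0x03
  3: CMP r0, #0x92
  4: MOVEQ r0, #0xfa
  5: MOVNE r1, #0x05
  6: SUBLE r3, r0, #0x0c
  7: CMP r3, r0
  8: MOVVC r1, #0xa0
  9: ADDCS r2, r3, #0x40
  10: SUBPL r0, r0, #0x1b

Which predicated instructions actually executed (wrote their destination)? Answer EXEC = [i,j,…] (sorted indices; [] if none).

EXEC = [1,2,5,8]

[0] flags=1010 → (cmp)
[1] flags=1010 VC?T → r0=0x6a
[2] flags=1010 CS?T → r3=0x03
[3] flags=1001 → (cmp)
[4] flags=1001 EQ?F → skip
[5] flags=1001 NE?T → r1=0x05
[6] flags=1001 LE?F → skip
[7] flags=1000 → (cmp)
[8] flags=1000 VC?T → r1=0xa0
[9] flags=1000 CS?F → skip
[10] flags=1000 PL?F → skip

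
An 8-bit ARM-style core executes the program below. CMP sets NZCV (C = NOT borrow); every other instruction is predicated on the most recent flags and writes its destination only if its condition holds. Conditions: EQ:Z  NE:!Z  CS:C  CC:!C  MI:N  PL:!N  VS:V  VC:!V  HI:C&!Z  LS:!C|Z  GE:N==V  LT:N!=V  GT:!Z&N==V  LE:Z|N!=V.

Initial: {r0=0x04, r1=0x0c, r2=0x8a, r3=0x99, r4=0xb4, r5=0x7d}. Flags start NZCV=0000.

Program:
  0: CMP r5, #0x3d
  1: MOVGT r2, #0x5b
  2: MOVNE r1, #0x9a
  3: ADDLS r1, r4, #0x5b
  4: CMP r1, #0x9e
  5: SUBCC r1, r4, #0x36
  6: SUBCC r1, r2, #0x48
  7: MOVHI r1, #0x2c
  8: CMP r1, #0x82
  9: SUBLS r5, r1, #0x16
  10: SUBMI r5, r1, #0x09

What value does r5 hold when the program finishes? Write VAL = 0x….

0: ✓ CMP  NZCV=0010
1: ✓ MOVGT  r2←0x5b
2: ✓ MOVNE  r1←0x9a
3: · ADDLS
4: ✓ CMP  NZCV=1000
5: ✓ SUBCC  r1←0x7e
6: ✓ SUBCC  r1←0x13
7: · MOVHI
8: ✓ CMP  NZCV=1001
9: ✓ SUBLS  r5←0xfd
10: ✓ SUBMI  r5←0x0a

VAL = 0x0a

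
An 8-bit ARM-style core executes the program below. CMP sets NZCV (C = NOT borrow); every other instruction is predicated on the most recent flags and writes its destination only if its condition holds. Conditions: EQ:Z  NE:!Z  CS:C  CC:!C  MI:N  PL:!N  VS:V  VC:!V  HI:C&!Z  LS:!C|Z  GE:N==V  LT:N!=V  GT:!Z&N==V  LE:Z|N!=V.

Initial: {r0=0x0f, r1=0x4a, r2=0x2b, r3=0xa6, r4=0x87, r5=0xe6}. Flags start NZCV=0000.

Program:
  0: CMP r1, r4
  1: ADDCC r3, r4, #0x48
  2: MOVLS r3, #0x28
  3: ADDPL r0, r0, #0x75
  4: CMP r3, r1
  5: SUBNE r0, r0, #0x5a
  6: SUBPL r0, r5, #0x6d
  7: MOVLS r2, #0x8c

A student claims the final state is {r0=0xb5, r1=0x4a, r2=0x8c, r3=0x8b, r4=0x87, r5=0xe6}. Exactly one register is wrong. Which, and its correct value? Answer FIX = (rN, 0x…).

0: ✓ CMP  NZCV=1001
1: ✓ ADDCC  r3←0xcf
2: ✓ MOVLS  r3←0x28
3: · ADDPL
4: ✓ CMP  NZCV=1000
5: ✓ SUBNE  r0←0xb5
6: · SUBPL
7: ✓ MOVLS  r2←0x8c

FIX = (r3, 0x28)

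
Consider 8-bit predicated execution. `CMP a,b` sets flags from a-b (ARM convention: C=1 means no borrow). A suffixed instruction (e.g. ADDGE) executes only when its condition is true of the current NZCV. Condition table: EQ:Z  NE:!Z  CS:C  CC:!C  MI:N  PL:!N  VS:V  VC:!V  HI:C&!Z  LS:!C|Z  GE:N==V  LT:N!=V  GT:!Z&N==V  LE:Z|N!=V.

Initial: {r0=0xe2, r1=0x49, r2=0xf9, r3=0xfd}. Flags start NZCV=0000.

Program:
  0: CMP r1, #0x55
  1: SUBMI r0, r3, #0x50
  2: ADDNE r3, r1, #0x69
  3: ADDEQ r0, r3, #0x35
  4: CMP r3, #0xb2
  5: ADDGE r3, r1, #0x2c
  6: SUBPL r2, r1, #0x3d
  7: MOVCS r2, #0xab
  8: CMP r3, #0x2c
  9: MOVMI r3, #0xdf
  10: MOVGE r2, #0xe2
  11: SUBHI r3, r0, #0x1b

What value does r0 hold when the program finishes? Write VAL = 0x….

[0] flags=1000 → (cmp)
[1] flags=1000 MI?T → r0=0xad
[2] flags=1000 NE?T → r3=0xb2
[3] flags=1000 EQ?F → skip
[4] flags=0110 → (cmp)
[5] flags=0110 GE?T → r3=0x75
[6] flags=0110 PL?T → r2=0x0c
[7] flags=0110 CS?T → r2=0xab
[8] flags=0010 → (cmp)
[9] flags=0010 MI?F → skip
[10] flags=0010 GE?T → r2=0xe2
[11] flags=0010 HI?T → r3=0x92

VAL = 0xad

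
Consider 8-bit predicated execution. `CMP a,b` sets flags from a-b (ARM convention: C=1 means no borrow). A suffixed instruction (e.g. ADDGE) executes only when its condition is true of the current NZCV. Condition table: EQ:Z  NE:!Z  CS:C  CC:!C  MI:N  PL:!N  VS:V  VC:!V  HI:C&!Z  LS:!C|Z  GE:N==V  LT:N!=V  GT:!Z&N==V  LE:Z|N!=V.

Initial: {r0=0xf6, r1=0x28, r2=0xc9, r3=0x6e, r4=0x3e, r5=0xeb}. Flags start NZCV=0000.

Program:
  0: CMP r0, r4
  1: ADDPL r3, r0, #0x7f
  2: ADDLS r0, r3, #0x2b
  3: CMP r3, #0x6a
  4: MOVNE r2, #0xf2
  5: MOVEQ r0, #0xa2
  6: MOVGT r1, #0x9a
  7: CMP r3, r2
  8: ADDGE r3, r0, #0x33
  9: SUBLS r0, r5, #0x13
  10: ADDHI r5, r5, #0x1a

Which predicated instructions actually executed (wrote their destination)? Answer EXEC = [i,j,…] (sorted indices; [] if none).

[0] flags=1010 → (cmp)
[1] flags=1010 PL?F → skip
[2] flags=1010 LS?F → skip
[3] flags=0010 → (cmp)
[4] flags=0010 NE?T → r2=0xf2
[5] flags=0010 EQ?F → skip
[6] flags=0010 GT?T → r1=0x9a
[7] flags=0000 → (cmp)
[8] flags=0000 GE?T → r3=0x29
[9] flags=0000 LS?T → r0=0xd8
[10] flags=0000 HI?F → skip

EXEC = [4,6,8,9]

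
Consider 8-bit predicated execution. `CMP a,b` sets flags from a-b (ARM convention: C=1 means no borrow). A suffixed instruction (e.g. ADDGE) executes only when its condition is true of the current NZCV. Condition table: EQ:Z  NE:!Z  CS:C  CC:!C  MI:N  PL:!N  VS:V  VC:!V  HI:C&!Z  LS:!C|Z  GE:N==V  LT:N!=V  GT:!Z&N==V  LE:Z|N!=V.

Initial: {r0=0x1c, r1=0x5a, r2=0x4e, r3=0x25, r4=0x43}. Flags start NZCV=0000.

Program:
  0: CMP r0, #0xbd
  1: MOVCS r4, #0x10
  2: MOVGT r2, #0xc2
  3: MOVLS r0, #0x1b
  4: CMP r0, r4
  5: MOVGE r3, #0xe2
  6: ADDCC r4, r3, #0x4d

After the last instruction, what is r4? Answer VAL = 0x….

0: ✓ CMP  NZCV=0000
1: · MOVCS
2: ✓ MOVGT  r2←0xc2
3: ✓ MOVLS  r0←0x1b
4: ✓ CMP  NZCV=1000
5: · MOVGE
6: ✓ ADDCC  r4←0x72

VAL = 0x72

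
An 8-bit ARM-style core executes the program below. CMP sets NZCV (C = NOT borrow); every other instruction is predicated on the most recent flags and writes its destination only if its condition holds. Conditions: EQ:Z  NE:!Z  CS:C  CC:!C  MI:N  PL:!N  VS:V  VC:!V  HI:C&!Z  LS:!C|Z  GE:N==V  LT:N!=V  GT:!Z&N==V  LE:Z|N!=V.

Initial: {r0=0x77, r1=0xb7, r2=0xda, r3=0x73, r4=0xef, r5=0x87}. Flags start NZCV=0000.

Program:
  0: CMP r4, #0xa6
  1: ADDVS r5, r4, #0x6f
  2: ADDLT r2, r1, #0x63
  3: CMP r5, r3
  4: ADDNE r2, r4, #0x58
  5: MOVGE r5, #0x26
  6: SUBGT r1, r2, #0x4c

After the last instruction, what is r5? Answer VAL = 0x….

[0] flags=0010 → (cmp)
[1] flags=0010 VS?F → skip
[2] flags=0010 LT?F → skip
[3] flags=0011 → (cmp)
[4] flags=0011 NE?T → r2=0x47
[5] flags=0011 GE?F → skip
[6] flags=0011 GT?F → skip

VAL = 0x87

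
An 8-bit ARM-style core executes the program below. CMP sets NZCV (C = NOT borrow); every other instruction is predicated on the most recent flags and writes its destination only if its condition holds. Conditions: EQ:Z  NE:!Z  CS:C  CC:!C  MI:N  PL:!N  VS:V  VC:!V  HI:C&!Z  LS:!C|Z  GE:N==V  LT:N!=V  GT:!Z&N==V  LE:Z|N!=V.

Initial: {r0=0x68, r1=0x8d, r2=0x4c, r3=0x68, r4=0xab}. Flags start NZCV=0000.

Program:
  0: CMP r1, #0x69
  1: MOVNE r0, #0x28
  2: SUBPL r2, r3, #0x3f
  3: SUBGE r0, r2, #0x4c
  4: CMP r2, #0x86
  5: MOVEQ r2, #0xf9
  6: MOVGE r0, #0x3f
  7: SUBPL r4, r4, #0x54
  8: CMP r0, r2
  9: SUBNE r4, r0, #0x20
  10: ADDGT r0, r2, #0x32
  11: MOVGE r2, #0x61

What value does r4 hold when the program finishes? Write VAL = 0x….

[0] flags=0011 → (cmp)
[1] flags=0011 NE?T → r0=0x28
[2] flags=0011 PL?T → r2=0x29
[3] flags=0011 GE?F → skip
[4] flags=1001 → (cmp)
[5] flags=1001 EQ?F → skip
[6] flags=1001 GE?T → r0=0x3f
[7] flags=1001 PL?F → skip
[8] flags=0010 → (cmp)
[9] flags=0010 NE?T → r4=0x1f
[10] flags=0010 GT?T → r0=0x5b
[11] flags=0010 GE?T → r2=0x61

VAL = 0x1f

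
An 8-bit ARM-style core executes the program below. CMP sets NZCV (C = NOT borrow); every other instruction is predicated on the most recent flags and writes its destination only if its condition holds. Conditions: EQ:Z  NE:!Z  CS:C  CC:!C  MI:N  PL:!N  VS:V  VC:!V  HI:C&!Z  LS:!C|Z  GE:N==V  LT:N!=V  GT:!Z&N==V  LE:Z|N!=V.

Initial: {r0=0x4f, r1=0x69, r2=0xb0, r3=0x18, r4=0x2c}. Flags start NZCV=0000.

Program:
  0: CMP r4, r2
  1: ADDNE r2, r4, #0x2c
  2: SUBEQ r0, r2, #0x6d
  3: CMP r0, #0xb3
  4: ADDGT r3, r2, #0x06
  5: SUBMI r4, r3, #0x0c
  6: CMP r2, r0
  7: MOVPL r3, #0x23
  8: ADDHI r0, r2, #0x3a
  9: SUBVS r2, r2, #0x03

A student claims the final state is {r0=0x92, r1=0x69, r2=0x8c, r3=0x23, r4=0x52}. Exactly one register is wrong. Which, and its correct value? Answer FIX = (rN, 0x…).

[0] flags=0000 → (cmp)
[1] flags=0000 NE?T → r2=0x58
[2] flags=0000 EQ?F → skip
[3] flags=1001 → (cmp)
[4] flags=1001 GT?T → r3=0x5e
[5] flags=1001 MI?T → r4=0x52
[6] flags=0010 → (cmp)
[7] flags=0010 PL?T → r3=0x23
[8] flags=0010 HI?T → r0=0x92
[9] flags=0010 VS?F → skip

FIX = (r2, 0x58)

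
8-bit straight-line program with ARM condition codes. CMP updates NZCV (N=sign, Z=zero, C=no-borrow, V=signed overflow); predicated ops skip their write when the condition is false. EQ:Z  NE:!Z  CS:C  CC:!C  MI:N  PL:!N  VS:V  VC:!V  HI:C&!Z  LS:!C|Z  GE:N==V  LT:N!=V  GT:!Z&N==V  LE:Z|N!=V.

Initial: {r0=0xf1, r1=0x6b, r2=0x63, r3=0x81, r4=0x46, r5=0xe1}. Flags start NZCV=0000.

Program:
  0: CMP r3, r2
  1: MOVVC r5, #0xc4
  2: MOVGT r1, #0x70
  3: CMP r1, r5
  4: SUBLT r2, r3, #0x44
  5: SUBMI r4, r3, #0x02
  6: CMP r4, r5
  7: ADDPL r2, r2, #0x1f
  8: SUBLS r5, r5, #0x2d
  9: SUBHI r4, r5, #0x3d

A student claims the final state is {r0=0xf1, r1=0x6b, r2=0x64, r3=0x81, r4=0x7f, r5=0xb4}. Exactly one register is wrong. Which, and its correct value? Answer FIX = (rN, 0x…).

FIX = (r2, 0x63)

[0] flags=0011 → (cmp)
[1] flags=0011 VC?F → skip
[2] flags=0011 GT?F → skip
[3] flags=1001 → (cmp)
[4] flags=1001 LT?F → skip
[5] flags=1001 MI?T → r4=0x7f
[6] flags=1001 → (cmp)
[7] flags=1001 PL?F → skip
[8] flags=1001 LS?T → r5=0xb4
[9] flags=1001 HI?F → skip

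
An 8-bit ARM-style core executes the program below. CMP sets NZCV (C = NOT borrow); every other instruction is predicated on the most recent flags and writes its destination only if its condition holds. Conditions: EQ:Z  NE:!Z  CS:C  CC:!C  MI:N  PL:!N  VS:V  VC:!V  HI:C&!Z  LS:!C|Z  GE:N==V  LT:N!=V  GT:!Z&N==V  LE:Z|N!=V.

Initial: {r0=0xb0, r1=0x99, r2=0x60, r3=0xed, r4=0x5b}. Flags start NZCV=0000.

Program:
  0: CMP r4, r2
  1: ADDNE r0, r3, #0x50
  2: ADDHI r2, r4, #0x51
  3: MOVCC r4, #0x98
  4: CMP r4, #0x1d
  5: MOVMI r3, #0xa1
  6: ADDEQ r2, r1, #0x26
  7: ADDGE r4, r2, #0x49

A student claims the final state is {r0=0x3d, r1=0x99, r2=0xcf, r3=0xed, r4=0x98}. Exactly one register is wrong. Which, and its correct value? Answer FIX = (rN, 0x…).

FIX = (r2, 0x60)

0: ✓ CMP  NZCV=1000
1: ✓ ADDNE  r0←0x3d
2: · ADDHI
3: ✓ MOVCC  r4←0x98
4: ✓ CMP  NZCV=0011
5: · MOVMI
6: · ADDEQ
7: · ADDGE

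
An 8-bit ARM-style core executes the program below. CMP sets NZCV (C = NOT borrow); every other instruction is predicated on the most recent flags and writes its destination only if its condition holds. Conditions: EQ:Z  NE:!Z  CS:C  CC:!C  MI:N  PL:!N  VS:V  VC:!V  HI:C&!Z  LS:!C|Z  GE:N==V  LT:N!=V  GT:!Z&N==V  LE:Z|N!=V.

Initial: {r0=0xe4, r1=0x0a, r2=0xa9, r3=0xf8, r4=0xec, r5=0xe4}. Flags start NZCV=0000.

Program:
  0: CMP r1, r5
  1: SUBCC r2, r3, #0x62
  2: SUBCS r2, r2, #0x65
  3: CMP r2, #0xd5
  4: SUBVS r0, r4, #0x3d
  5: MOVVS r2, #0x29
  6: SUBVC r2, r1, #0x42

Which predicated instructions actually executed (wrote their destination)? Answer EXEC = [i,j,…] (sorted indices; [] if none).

EXEC = [1,6]

[0] flags=0000 → (cmp)
[1] flags=0000 CC?T → r2=0x96
[2] flags=0000 CS?F → skip
[3] flags=1000 → (cmp)
[4] flags=1000 VS?F → skip
[5] flags=1000 VS?F → skip
[6] flags=1000 VC?T → r2=0xc8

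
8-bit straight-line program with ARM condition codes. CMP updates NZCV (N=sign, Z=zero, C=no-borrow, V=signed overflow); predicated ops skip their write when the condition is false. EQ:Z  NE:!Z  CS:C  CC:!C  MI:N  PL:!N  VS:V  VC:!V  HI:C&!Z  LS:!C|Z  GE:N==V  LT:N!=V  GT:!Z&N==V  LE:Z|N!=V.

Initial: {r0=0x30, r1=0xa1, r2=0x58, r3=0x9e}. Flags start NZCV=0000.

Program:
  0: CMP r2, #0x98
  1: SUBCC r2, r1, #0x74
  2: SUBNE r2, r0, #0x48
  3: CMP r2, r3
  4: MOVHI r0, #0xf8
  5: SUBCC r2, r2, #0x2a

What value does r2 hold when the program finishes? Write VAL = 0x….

0: ✓ CMP  NZCV=1001
1: ✓ SUBCC  r2←0x2d
2: ✓ SUBNE  r2←0xe8
3: ✓ CMP  NZCV=0010
4: ✓ MOVHI  r0←0xf8
5: · SUBCC

VAL = 0xe8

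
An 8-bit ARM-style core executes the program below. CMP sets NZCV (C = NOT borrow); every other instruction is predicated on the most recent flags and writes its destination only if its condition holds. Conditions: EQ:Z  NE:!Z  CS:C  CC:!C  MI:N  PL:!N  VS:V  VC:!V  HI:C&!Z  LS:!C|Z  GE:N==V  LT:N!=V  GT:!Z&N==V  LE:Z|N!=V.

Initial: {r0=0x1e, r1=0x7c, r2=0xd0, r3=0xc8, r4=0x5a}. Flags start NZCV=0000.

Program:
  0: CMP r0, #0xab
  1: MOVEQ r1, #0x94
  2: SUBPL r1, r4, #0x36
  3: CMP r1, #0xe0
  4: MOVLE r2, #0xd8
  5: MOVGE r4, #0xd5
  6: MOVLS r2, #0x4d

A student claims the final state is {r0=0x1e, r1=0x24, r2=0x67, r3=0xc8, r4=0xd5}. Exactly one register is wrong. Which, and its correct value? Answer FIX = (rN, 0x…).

FIX = (r2, 0x4d)

[0] flags=0000 → (cmp)
[1] flags=0000 EQ?F → skip
[2] flags=0000 PL?T → r1=0x24
[3] flags=0000 → (cmp)
[4] flags=0000 LE?F → skip
[5] flags=0000 GE?T → r4=0xd5
[6] flags=0000 LS?T → r2=0x4d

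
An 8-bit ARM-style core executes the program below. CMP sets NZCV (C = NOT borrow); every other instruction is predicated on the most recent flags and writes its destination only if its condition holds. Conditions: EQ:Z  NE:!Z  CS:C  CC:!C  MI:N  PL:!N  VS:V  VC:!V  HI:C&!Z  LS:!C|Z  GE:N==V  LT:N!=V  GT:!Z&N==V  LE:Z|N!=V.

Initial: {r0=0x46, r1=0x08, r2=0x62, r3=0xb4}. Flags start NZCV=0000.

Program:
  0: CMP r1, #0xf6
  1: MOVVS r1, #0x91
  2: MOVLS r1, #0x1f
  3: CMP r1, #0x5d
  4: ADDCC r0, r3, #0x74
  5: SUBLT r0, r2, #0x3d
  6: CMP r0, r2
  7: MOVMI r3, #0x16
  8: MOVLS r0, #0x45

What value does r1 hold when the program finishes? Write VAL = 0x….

0: ✓ CMP  NZCV=0000
1: · MOVVS
2: ✓ MOVLS  r1←0x1f
3: ✓ CMP  NZCV=1000
4: ✓ ADDCC  r0←0x28
5: ✓ SUBLT  r0←0x25
6: ✓ CMP  NZCV=1000
7: ✓ MOVMI  r3←0x16
8: ✓ MOVLS  r0←0x45

VAL = 0x1f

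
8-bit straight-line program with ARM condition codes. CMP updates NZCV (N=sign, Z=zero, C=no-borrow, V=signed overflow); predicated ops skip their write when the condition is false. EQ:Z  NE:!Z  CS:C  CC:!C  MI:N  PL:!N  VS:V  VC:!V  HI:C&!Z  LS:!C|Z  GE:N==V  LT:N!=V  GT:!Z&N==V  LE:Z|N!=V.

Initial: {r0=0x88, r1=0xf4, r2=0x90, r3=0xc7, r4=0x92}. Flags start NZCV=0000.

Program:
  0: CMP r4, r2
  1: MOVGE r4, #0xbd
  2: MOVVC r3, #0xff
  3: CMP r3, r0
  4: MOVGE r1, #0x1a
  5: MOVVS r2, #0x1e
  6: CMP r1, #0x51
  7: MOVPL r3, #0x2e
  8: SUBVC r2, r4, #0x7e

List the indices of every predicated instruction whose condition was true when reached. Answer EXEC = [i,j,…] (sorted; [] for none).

EXEC = [1,2,4,8]

[0] flags=0010 → (cmp)
[1] flags=0010 GE?T → r4=0xbd
[2] flags=0010 VC?T → r3=0xff
[3] flags=0010 → (cmp)
[4] flags=0010 GE?T → r1=0x1a
[5] flags=0010 VS?F → skip
[6] flags=1000 → (cmp)
[7] flags=1000 PL?F → skip
[8] flags=1000 VC?T → r2=0x3f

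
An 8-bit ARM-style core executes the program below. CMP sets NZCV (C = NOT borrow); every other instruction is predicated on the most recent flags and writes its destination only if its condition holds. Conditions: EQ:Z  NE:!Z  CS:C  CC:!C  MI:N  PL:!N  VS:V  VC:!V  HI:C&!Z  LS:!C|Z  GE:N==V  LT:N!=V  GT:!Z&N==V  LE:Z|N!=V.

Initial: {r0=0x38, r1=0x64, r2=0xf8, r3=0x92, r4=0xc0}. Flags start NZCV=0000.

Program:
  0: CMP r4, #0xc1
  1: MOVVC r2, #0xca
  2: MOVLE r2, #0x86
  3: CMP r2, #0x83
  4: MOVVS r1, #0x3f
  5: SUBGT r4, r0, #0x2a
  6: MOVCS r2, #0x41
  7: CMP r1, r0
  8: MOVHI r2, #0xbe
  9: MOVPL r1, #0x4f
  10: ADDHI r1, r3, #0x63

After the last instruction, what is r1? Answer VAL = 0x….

[0] flags=1000 → (cmp)
[1] flags=1000 VC?T → r2=0xca
[2] flags=1000 LE?T → r2=0x86
[3] flags=0010 → (cmp)
[4] flags=0010 VS?F → skip
[5] flags=0010 GT?T → r4=0x0e
[6] flags=0010 CS?T → r2=0x41
[7] flags=0010 → (cmp)
[8] flags=0010 HI?T → r2=0xbe
[9] flags=0010 PL?T → r1=0x4f
[10] flags=0010 HI?T → r1=0xf5

VAL = 0xf5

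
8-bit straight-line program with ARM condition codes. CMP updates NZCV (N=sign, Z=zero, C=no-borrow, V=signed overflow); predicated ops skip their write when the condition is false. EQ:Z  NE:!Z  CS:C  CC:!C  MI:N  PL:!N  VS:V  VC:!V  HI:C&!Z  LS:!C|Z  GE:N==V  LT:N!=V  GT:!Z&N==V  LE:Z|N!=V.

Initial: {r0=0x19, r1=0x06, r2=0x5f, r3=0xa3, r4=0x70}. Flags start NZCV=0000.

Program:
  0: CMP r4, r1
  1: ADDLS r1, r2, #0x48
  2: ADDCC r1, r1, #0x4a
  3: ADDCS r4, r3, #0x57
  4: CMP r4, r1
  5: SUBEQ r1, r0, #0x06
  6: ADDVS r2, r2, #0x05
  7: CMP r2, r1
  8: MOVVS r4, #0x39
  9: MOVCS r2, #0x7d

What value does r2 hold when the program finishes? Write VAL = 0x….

0: ✓ CMP  NZCV=0010
1: · ADDLS
2: · ADDCC
3: ✓ ADDCS  r4←0xfa
4: ✓ CMP  NZCV=1010
5: · SUBEQ
6: · ADDVS
7: ✓ CMP  NZCV=0010
8: · MOVVS
9: ✓ MOVCS  r2←0x7d

VAL = 0x7d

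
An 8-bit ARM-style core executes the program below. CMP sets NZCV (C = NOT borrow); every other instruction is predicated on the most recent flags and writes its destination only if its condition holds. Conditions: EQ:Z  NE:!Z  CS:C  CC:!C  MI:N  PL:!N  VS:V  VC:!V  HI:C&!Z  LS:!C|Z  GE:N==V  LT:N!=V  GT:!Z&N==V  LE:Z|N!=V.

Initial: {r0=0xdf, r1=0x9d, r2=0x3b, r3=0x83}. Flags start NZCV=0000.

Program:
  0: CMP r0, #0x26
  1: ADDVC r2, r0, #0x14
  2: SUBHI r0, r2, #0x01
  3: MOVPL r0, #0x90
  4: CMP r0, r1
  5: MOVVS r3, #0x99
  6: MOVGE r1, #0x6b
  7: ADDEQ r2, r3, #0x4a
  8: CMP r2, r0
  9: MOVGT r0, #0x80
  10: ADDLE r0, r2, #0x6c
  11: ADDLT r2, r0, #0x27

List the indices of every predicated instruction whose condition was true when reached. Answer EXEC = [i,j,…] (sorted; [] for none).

EXEC = [1,2,6,9]

0: ✓ CMP  NZCV=1010
1: ✓ ADDVC  r2←0xf3
2: ✓ SUBHI  r0←0xf2
3: · MOVPL
4: ✓ CMP  NZCV=0010
5: · MOVVS
6: ✓ MOVGE  r1←0x6b
7: · ADDEQ
8: ✓ CMP  NZCV=0010
9: ✓ MOVGT  r0←0x80
10: · ADDLE
11: · ADDLT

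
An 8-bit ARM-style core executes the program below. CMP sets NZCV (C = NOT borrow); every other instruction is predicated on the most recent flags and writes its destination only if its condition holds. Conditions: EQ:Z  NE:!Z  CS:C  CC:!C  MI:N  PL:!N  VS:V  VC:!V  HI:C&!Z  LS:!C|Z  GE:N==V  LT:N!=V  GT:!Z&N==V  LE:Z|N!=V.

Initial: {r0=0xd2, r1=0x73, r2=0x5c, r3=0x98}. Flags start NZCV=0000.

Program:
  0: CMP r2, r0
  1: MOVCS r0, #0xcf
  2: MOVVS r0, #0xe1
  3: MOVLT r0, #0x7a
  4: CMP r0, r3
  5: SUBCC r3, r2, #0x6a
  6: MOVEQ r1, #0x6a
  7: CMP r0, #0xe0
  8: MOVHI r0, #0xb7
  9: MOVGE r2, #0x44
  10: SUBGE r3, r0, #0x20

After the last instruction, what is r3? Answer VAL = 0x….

VAL = 0x97

0: ✓ CMP  NZCV=1001
1: · MOVCS
2: ✓ MOVVS  r0←0xe1
3: · MOVLT
4: ✓ CMP  NZCV=0010
5: · SUBCC
6: · MOVEQ
7: ✓ CMP  NZCV=0010
8: ✓ MOVHI  r0←0xb7
9: ✓ MOVGE  r2←0x44
10: ✓ SUBGE  r3←0x97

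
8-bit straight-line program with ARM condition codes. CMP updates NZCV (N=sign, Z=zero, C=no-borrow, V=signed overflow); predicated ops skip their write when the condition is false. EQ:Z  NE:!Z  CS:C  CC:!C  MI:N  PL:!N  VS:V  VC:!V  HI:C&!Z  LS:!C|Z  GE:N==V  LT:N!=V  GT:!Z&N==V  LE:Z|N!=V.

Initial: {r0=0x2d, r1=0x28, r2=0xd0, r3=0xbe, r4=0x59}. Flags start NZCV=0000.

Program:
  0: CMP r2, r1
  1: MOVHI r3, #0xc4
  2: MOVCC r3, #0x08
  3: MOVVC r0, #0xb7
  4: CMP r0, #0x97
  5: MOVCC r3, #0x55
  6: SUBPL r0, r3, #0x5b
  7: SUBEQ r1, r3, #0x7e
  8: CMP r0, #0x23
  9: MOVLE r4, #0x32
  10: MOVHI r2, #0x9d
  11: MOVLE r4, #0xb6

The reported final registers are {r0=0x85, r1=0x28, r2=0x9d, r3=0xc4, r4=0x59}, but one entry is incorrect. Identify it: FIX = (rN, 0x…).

0: ✓ CMP  NZCV=1010
1: ✓ MOVHI  r3←0xc4
2: · MOVCC
3: ✓ MOVVC  r0←0xb7
4: ✓ CMP  NZCV=0010
5: · MOVCC
6: ✓ SUBPL  r0←0x69
7: · SUBEQ
8: ✓ CMP  NZCV=0010
9: · MOVLE
10: ✓ MOVHI  r2←0x9d
11: · MOVLE

FIX = (r0, 0x69)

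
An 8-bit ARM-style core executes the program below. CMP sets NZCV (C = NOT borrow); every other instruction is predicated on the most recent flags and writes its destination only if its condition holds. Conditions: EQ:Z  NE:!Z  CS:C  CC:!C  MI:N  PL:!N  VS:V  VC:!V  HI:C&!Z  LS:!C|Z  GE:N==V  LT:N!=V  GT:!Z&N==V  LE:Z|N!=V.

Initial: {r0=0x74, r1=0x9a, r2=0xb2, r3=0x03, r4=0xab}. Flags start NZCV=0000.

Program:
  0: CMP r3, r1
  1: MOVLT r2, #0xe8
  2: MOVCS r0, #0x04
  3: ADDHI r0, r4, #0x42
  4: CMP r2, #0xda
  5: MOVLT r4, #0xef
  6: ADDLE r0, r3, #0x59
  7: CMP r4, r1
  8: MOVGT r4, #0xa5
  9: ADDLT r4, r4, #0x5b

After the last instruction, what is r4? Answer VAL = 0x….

VAL = 0xa5

[0] flags=0000 → (cmp)
[1] flags=0000 LT?F → skip
[2] flags=0000 CS?F → skip
[3] flags=0000 HI?F → skip
[4] flags=1000 → (cmp)
[5] flags=1000 LT?T → r4=0xef
[6] flags=1000 LE?T → r0=0x5c
[7] flags=0010 → (cmp)
[8] flags=0010 GT?T → r4=0xa5
[9] flags=0010 LT?F → skip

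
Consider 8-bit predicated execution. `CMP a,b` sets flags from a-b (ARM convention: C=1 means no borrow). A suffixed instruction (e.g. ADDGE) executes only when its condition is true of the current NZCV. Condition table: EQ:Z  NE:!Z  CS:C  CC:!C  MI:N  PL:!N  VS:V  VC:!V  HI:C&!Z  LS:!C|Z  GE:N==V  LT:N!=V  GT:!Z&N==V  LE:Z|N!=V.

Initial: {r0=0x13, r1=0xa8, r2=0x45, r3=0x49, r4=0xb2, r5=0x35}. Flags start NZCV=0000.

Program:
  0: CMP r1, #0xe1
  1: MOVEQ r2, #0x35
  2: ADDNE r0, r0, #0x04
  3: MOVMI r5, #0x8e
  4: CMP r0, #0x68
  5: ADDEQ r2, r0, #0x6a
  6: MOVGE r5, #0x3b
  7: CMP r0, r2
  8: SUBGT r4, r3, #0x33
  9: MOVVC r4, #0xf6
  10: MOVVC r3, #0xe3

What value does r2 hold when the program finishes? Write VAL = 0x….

0: ✓ CMP  NZCV=1000
1: · MOVEQ
2: ✓ ADDNE  r0←0x17
3: ✓ MOVMI  r5←0x8e
4: ✓ CMP  NZCV=1000
5: · ADDEQ
6: · MOVGE
7: ✓ CMP  NZCV=1000
8: · SUBGT
9: ✓ MOVVC  r4←0xf6
10: ✓ MOVVC  r3←0xe3

VAL = 0x45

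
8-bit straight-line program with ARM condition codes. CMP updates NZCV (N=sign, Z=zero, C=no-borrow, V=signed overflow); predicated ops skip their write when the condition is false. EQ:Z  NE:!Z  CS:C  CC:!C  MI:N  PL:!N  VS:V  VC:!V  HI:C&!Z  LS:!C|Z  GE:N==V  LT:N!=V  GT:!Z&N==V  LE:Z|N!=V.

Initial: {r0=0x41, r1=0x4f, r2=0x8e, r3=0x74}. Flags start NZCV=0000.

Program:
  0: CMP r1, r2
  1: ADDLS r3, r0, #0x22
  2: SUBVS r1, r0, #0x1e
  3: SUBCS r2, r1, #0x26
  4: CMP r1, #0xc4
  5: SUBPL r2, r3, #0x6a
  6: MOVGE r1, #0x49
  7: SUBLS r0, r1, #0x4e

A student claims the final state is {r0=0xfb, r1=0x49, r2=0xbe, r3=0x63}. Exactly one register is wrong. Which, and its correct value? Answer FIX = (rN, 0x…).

FIX = (r2, 0xf9)

[0] flags=1001 → (cmp)
[1] flags=1001 LS?T → r3=0x63
[2] flags=1001 VS?T → r1=0x23
[3] flags=1001 CS?F → skip
[4] flags=0000 → (cmp)
[5] flags=0000 PL?T → r2=0xf9
[6] flags=0000 GE?T → r1=0x49
[7] flags=0000 LS?T → r0=0xfb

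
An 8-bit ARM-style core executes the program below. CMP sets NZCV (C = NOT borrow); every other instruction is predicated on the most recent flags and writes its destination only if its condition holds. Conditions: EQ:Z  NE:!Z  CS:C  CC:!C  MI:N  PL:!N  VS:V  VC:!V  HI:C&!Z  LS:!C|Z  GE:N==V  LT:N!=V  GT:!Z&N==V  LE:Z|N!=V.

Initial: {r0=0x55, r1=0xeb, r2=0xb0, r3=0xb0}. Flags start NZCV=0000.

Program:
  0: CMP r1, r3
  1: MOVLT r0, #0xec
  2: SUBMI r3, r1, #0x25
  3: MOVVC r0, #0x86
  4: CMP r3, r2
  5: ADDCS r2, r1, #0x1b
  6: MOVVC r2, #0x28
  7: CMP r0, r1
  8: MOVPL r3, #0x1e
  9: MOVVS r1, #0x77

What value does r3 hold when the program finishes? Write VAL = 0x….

VAL = 0xb0

[0] flags=0010 → (cmp)
[1] flags=0010 LT?F → skip
[2] flags=0010 MI?F → skip
[3] flags=0010 VC?T → r0=0x86
[4] flags=0110 → (cmp)
[5] flags=0110 CS?T → r2=0x06
[6] flags=0110 VC?T → r2=0x28
[7] flags=1000 → (cmp)
[8] flags=1000 PL?F → skip
[9] flags=1000 VS?F → skip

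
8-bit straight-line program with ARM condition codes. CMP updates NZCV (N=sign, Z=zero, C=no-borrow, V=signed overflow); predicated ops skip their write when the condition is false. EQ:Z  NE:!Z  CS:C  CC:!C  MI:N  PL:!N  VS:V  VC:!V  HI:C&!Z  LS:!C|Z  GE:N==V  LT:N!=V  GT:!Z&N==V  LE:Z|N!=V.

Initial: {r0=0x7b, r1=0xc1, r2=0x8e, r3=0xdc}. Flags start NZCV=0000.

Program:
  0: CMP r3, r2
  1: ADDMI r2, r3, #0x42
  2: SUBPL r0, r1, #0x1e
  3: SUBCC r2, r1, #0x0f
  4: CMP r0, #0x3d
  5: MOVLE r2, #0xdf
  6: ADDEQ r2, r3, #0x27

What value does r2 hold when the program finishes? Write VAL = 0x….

VAL = 0xdf

[0] flags=0010 → (cmp)
[1] flags=0010 MI?F → skip
[2] flags=0010 PL?T → r0=0xa3
[3] flags=0010 CC?F → skip
[4] flags=0011 → (cmp)
[5] flags=0011 LE?T → r2=0xdf
[6] flags=0011 EQ?F → skip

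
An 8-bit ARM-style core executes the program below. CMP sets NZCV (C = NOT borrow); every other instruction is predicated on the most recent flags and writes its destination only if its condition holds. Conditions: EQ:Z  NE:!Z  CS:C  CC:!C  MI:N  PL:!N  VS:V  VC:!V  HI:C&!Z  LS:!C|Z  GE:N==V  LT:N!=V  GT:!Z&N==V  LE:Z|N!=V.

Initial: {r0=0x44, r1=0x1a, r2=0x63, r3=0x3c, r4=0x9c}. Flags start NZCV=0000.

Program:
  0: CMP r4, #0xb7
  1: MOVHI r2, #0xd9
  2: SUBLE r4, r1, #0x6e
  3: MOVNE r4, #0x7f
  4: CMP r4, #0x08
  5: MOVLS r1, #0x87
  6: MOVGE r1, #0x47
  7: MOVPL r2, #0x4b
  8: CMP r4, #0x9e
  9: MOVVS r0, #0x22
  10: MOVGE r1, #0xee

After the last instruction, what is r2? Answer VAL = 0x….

[0] flags=1000 → (cmp)
[1] flags=1000 HI?F → skip
[2] flags=1000 LE?T → r4=0xac
[3] flags=1000 NE?T → r4=0x7f
[4] flags=0010 → (cmp)
[5] flags=0010 LS?F → skip
[6] flags=0010 GE?T → r1=0x47
[7] flags=0010 PL?T → r2=0x4b
[8] flags=1001 → (cmp)
[9] flags=1001 VS?T → r0=0x22
[10] flags=1001 GE?T → r1=0xee

VAL = 0x4b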